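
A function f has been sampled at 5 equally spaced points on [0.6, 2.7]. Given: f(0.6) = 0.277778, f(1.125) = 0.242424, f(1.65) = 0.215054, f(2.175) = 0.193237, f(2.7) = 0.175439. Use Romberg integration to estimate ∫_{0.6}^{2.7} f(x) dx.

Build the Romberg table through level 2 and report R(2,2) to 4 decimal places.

0.4595

R(0,0) (trapezoid, 1 panel, h=2.1000): 0.475878
R(1,0) (trapezoid, 2 panels, h=1.0500): 0.463746
R(2,0) (trapezoid, 4 panels, h=0.5250): 0.460595
R(1,1) = 0.463746 + (0.463746 − 0.475878)/3 = 0.459702
R(2,1) = 0.460595 + (0.460595 − 0.463746)/3 = 0.459545
R(2,2) = 0.459545 + (0.459545 − 0.459702)/15 = 0.459535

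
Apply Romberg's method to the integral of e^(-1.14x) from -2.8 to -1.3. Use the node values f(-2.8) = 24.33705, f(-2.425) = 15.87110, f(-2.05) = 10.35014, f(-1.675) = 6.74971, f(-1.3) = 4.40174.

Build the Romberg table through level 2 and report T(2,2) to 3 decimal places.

T(0,0) (trapezoid, 1 panel, h=1.5000): 21.55409
T(1,0) (trapezoid, 2 panels, h=0.7500): 18.53965
T(2,0) (trapezoid, 4 panels, h=0.3750): 17.75263
T(1,1) = 18.53965 + (18.53965 − 21.55409)/3 = 17.53484
T(2,1) = 17.75263 + (17.75263 − 18.53965)/3 = 17.49029
T(2,2) = 17.49029 + (17.49029 − 17.53484)/15 = 17.48732

17.487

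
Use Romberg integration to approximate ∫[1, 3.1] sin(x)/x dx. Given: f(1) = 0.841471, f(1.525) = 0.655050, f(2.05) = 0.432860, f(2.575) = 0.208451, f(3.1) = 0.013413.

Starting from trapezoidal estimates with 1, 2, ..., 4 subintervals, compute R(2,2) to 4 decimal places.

0.9056

R(0,0) (trapezoid, 1 panel, h=2.1000): 0.897628
R(1,0) (trapezoid, 2 panels, h=1.0500): 0.903317
R(2,0) (trapezoid, 4 panels, h=0.5250): 0.904997
R(1,1) = 0.903317 + (0.903317 − 0.897628)/3 = 0.905213
R(2,1) = 0.904997 + (0.904997 − 0.903317)/3 = 0.905557
R(2,2) = 0.905557 + (0.905557 − 0.905213)/15 = 0.905580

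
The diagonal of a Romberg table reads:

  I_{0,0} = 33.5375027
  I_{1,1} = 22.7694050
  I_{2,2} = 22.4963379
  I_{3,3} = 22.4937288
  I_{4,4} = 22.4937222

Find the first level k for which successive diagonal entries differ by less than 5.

|I_{1,1} − I_{0,0}| = 10.7680977 ≥ 5
|I_{2,2} − I_{1,1}| = 0.2730671 < 5

k = 2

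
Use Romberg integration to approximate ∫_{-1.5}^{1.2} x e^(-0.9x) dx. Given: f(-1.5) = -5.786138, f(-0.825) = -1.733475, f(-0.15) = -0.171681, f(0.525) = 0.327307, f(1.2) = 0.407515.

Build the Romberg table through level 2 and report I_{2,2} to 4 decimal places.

I_{0,0} (trapezoid, 1 panel, h=2.7000): -7.261141
I_{1,0} (trapezoid, 2 panels, h=1.3500): -3.862340
I_{2,0} (trapezoid, 4 panels, h=0.6750): -2.880333
I_{1,1} = -3.862340 + (-3.862340 − (-7.261141))/3 = -2.729406
I_{2,1} = -2.880333 + (-2.880333 − (-3.862340))/3 = -2.552997
I_{2,2} = -2.552997 + (-2.552997 − (-2.729406))/15 = -2.541236

-2.5412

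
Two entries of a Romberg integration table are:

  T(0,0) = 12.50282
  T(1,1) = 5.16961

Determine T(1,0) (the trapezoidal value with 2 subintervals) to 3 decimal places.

From T(1,1) = (4·T(1,0) − T(0,0))/3, solve for T(1,0):
4·T(1,0) = 3·5.16961 + 12.50282 = 28.01165
T(1,0) = 7.00291

7.003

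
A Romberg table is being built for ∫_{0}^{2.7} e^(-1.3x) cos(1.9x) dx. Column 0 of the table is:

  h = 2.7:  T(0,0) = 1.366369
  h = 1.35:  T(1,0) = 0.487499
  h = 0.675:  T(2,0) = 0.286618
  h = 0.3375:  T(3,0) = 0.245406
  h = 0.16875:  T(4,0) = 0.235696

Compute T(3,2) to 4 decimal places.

0.2325

T(2,1) = 0.286618 + (0.286618 − 0.487499)/3 = 0.219658
T(3,1) = 0.245406 + (0.245406 − 0.286618)/3 = 0.231669
T(3,2) = (16·0.231669 − 0.219658) / 15 = 0.232470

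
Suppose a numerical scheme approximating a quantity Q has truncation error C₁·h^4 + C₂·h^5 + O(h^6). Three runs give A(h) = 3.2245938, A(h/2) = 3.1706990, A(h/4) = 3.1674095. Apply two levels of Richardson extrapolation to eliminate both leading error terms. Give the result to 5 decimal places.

3.16719

First eliminate the h^4 term (factor 2^4 = 16):
  B₁ = (16·3.1706990 − 3.2245938)/15 = 3.1671060
  B₂ = (16·3.1674095 − 3.1706990)/15 = 3.1671902
Then eliminate the h^5 term (factor 2^5 = 32):
  (32·3.1671902 − 3.1671060)/31 = 3.1671929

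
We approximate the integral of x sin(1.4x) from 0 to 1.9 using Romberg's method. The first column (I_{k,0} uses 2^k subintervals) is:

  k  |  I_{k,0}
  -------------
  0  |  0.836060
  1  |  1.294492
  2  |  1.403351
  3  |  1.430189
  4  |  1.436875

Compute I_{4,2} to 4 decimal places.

1.4391

I_{3,1} = 1.430189 + (1.430189 − 1.403351)/3 = 1.439135
I_{4,1} = 1.436875 + (1.436875 − 1.430189)/3 = 1.439104
I_{4,2} = (16·1.439104 − 1.439135) / 15 = 1.439102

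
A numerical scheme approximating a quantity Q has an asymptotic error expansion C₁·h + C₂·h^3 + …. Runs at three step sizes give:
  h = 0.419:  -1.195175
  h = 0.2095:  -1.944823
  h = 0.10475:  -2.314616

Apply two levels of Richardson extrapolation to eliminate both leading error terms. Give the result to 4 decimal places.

-2.6830

First eliminate the h term (factor 2^1 = 2):
  B₁ = (2·(-1.944823) − (-1.195175))/1 = -2.694471
  B₂ = (2·(-2.314616) − (-1.944823))/1 = -2.684409
Then eliminate the h^3 term (factor 2^3 = 8):
  (8·(-2.684409) − (-2.694471))/7 = -2.682972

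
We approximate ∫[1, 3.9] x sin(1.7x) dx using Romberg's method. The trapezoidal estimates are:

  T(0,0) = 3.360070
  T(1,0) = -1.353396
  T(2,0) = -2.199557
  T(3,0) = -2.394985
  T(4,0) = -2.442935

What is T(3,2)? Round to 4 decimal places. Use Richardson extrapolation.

T(2,1) = (4·(-2.199557) − (-1.353396)) / 3 = -2.481611
T(3,1) = -2.394985 + (-2.394985 − (-2.199557))/3 = -2.460128
T(3,2) = -2.460128 + (-2.460128 − (-2.481611))/15 = -2.458696
(Column j=1 coincides with Simpson's rule on the same nodes.)

-2.4587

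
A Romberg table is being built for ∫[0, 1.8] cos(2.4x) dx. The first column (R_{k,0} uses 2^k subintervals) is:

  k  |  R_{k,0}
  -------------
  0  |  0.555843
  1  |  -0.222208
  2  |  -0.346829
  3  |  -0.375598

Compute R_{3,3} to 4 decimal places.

Richardson extrapolation on the trapezoidal column (denominator 4−1=3):
R_{1,1} = (4·(-0.222208) − 0.555843) / 3 = -0.481558
R_{2,1} = (4·(-0.346829) − (-0.222208)) / 3 = -0.388369
R_{3,1} = (4·(-0.375598) − (-0.346829)) / 3 = -0.385188
R_{2,2} = (16·(-0.388369) − (-0.481558)) / 15 = -0.382156
R_{3,2} = (16·(-0.385188) − (-0.388369)) / 15 = -0.384976
R_{3,3} = (64·(-0.384976) − (-0.382156)) / 63 = -0.385021

-0.3850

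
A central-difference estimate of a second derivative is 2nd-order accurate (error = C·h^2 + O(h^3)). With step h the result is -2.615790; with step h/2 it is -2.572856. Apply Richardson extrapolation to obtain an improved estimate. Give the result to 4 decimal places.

-2.5585

Extrapolated value = (4·A(h/2) − A(h)) / (4 − 1)
= (4·(-2.572856) − (-2.615790)) / 3
= -7.675634 / 3 = -2.558545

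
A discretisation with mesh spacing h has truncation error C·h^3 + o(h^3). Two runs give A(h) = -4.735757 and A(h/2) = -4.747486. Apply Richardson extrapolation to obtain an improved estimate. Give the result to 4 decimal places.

-4.7492

The leading error scales as h^3; refining by a factor of 2 reduces it by 2^3 = 8.
Extrapolated value = (8·A(h/2) − A(h)) / (8 − 1)
= (8·(-4.747486) − (-4.735757)) / 7
= -33.244131 / 7 = -4.749162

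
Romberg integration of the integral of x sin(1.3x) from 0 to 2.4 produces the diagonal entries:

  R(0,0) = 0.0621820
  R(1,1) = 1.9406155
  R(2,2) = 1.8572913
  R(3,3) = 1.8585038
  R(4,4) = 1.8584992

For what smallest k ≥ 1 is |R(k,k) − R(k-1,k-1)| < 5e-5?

k = 4

|R(1,1) − R(0,0)| = 1.8784335 ≥ 5e-5
|R(2,2) − R(1,1)| = 0.0833242 ≥ 5e-5
|R(3,3) − R(2,2)| = 0.0012125 ≥ 5e-5
|R(4,4) − R(3,3)| = 0.0000046 < 5e-5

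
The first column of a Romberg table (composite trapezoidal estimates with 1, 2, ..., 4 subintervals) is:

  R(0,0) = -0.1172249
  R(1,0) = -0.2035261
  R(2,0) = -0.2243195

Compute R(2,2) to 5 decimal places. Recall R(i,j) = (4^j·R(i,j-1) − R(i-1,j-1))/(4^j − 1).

-0.23118

Richardson extrapolation on the trapezoidal column (denominator 4−1=3):
R(1,1) = -0.2035261 + (-0.2035261 − (-0.1172249))/3 = -0.2322932
R(2,1) = -0.2243195 + (-0.2243195 − (-0.2035261))/3 = -0.2312506
R(2,2) = -0.2312506 + (-0.2312506 − (-0.2322932))/15 = -0.2311811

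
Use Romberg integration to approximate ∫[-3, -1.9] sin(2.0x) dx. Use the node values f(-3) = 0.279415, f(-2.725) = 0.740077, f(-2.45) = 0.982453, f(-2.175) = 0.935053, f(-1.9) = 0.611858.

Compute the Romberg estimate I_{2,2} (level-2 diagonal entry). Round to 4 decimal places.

0.8755

I_{0,0} (trapezoid, 1 panel, h=1.1000): 0.490200
I_{1,0} (trapezoid, 2 panels, h=0.5500): 0.785449
I_{2,0} (trapezoid, 4 panels, h=0.2750): 0.853385
I_{1,1} = 0.785449 + (0.785449 − 0.490200)/3 = 0.883865
I_{2,1} = 0.853385 + (0.853385 − 0.785449)/3 = 0.876030
I_{2,2} = 0.876030 + (0.876030 − 0.883865)/15 = 0.875508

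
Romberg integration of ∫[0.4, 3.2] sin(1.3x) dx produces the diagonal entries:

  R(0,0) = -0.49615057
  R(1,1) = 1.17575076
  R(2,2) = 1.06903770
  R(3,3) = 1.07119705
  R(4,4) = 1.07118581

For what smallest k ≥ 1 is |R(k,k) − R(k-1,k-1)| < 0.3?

k = 2

|R(1,1) − R(0,0)| = 1.67190133 ≥ 0.3
|R(2,2) − R(1,1)| = 0.10671306 < 0.3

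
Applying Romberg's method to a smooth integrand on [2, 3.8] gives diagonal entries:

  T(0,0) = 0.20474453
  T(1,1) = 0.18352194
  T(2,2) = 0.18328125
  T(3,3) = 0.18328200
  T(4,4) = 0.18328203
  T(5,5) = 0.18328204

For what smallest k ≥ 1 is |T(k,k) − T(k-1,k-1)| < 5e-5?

k = 3

|T(1,1) − T(0,0)| = 0.02122259 ≥ 5e-5
|T(2,2) − T(1,1)| = 0.00024069 ≥ 5e-5
|T(3,3) − T(2,2)| = 0.00000075 < 5e-5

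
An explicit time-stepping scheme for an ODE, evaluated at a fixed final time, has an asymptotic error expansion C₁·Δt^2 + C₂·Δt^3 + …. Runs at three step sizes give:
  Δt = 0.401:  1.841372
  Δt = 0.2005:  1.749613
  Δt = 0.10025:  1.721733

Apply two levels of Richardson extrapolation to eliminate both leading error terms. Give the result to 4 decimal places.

1.7115

First eliminate the Δt^2 term (factor 2^2 = 4):
  B₁ = (4·1.749613 − 1.841372)/3 = 1.719027
  B₂ = (4·1.721733 − 1.749613)/3 = 1.712440
Then eliminate the Δt^3 term (factor 2^3 = 8):
  (8·1.712440 − 1.719027)/7 = 1.711499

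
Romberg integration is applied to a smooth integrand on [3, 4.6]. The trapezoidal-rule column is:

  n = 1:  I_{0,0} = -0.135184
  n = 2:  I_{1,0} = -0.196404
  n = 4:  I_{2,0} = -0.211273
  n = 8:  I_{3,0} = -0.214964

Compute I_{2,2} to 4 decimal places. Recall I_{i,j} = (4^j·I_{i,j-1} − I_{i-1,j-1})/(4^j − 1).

Richardson extrapolation on the trapezoidal column (denominator 4−1=3):
I_{1,1} = (4·(-0.196404) − (-0.135184)) / 3 = -0.216811
I_{2,1} = -0.211273 + (-0.211273 − (-0.196404))/3 = -0.216229
I_{2,2} = -0.216229 + (-0.216229 − (-0.216811))/15 = -0.216190

-0.2162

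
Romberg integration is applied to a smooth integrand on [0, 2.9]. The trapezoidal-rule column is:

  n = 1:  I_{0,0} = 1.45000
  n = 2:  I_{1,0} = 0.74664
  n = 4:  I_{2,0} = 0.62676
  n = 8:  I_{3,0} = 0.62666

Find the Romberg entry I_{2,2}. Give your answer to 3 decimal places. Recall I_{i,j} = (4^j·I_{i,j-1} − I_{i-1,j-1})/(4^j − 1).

0.592

I_{1,1} = (4·0.74664 − 1.45000) / 3 = 0.51219
I_{2,1} = 0.62676 + (0.62676 − 0.74664)/3 = 0.58680
I_{2,2} = 0.58680 + (0.58680 − 0.51219)/15 = 0.59177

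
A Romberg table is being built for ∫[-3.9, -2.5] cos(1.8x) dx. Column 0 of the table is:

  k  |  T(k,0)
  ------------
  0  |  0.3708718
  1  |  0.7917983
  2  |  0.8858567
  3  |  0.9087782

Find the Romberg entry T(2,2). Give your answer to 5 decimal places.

T(1,1) = 0.7917983 + (0.7917983 − 0.3708718)/3 = 0.9321071
T(2,1) = 0.8858567 + (0.8858567 − 0.7917983)/3 = 0.9172095
T(2,2) = 0.9172095 + (0.9172095 − 0.9321071)/15 = 0.9162163

0.91622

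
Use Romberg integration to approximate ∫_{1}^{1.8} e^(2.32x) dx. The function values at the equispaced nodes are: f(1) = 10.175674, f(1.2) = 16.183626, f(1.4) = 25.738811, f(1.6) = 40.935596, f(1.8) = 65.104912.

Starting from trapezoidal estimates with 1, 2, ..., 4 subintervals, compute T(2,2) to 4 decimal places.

23.6768

T(0,0) (trapezoid, 1 panel, h=0.8000): 30.112234
T(1,0) (trapezoid, 2 panels, h=0.4000): 25.351642
T(2,0) (trapezoid, 4 panels, h=0.2000): 24.099665
T(1,1) = 25.351642 + (25.351642 − 30.112234)/3 = 23.764778
T(2,1) = 24.099665 + (24.099665 − 25.351642)/3 = 23.682339
T(2,2) = 23.682339 + (23.682339 − 23.764778)/15 = 23.676843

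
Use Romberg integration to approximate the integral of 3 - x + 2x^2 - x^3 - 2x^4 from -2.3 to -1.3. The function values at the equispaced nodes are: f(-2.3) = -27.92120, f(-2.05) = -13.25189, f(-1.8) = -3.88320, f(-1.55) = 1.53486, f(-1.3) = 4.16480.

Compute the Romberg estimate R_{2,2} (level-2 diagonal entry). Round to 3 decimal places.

R_{0,0} (trapezoid, 1 panel, h=1.0000): -11.87820
R_{1,0} (trapezoid, 2 panels, h=0.5000): -7.88070
R_{2,0} (trapezoid, 4 panels, h=0.2500): -6.86961
R_{1,1} = -7.88070 + (-7.88070 − (-11.87820))/3 = -6.54820
R_{2,1} = -6.86961 + (-6.86961 − (-7.88070))/3 = -6.53258
R_{2,2} = -6.53258 + (-6.53258 − (-6.54820))/15 = -6.53154

-6.532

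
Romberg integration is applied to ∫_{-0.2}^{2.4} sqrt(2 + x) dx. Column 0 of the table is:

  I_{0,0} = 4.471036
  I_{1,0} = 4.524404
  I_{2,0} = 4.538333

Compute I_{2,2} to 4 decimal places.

I_{1,1} = (4·4.524404 − 4.471036) / 3 = 4.542193
I_{2,1} = (4·4.538333 − 4.524404) / 3 = 4.542976
I_{2,2} = 4.542976 + (4.542976 − 4.542193)/15 = 4.543028
(Column j=1 coincides with Simpson's rule on the same nodes.)

4.5430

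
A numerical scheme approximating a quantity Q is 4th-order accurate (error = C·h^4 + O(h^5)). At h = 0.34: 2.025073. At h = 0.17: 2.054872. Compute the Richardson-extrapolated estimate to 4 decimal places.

Extrapolated value = (16·A(h/2) − A(h)) / (16 − 1)
= (16·2.054872 − 2.025073) / 15
= 30.852879 / 15 = 2.056859

2.0569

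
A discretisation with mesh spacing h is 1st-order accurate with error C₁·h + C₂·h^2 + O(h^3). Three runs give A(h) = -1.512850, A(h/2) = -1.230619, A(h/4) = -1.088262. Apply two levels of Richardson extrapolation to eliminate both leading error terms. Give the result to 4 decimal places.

-0.9451

First eliminate the h term (factor 2^1 = 2):
  B₁ = (2·(-1.230619) − (-1.512850))/1 = -0.948388
  B₂ = (2·(-1.088262) − (-1.230619))/1 = -0.945905
Then eliminate the h^2 term (factor 2^2 = 4):
  (4·(-0.945905) − (-0.948388))/3 = -0.945077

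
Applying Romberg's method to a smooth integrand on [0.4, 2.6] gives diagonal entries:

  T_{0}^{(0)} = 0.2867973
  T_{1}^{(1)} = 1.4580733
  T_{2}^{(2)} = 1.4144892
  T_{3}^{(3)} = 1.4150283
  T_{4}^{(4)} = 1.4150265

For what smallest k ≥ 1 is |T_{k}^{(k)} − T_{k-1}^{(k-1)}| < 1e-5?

k = 4

|T_{1}^{(1)} − T_{0}^{(0)}| = 1.1712760 ≥ 1e-5
|T_{2}^{(2)} − T_{1}^{(1)}| = 0.0435841 ≥ 1e-5
|T_{3}^{(3)} − T_{2}^{(2)}| = 0.0005391 ≥ 1e-5
|T_{4}^{(4)} − T_{3}^{(3)}| = 0.0000018 < 1e-5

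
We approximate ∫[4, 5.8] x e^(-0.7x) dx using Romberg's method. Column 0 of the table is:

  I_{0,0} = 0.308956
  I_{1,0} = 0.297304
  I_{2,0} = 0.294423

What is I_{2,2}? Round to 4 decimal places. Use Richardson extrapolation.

0.2935

Richardson extrapolation on the trapezoidal column (denominator 4−1=3):
I_{1,1} = (4·0.297304 − 0.308956) / 3 = 0.293420
I_{2,1} = 0.294423 + (0.294423 − 0.297304)/3 = 0.293463
I_{2,2} = 0.293463 + (0.293463 − 0.293420)/15 = 0.293466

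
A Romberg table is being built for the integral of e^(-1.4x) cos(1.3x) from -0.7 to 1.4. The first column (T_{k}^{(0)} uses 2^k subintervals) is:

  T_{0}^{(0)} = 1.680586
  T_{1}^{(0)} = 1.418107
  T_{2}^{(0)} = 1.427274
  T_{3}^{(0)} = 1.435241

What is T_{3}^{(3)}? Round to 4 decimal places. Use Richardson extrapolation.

T_{1}^{(1)} = 1.418107 + (1.418107 − 1.680586)/3 = 1.330614
T_{2}^{(1)} = (4·1.427274 − 1.418107) / 3 = 1.430330
T_{3}^{(1)} = 1.435241 + (1.435241 − 1.427274)/3 = 1.437897
T_{2}^{(2)} = 1.430330 + (1.430330 − 1.330614)/15 = 1.436978
T_{3}^{(2)} = 1.437897 + (1.437897 − 1.430330)/15 = 1.438401
T_{3}^{(3)} = (64·1.438401 − 1.436978) / 63 = 1.438424

1.4384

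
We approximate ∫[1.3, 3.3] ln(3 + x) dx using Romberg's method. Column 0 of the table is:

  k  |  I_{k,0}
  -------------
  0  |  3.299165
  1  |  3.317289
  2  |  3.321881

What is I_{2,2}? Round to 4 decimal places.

Richardson extrapolation on the trapezoidal column (denominator 4−1=3):
I_{1,1} = (4·3.317289 − 3.299165) / 3 = 3.323330
I_{2,1} = 3.321881 + (3.321881 − 3.317289)/3 = 3.323412
I_{2,2} = 3.323412 + (3.323412 − 3.323330)/15 = 3.323417

3.3234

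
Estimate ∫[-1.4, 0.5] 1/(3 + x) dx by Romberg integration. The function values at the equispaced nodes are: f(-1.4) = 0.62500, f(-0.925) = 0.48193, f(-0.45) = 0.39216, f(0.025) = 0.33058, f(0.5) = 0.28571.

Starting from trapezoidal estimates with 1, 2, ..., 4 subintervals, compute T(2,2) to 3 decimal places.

T(0,0) (trapezoid, 1 panel, h=1.9000): 0.86517
T(1,0) (trapezoid, 2 panels, h=0.9500): 0.80514
T(2,0) (trapezoid, 4 panels, h=0.4750): 0.78851
T(1,1) = 0.80514 + (0.80514 − 0.86517)/3 = 0.78513
T(2,1) = 0.78851 + (0.78851 − 0.80514)/3 = 0.78297
T(2,2) = 0.78297 + (0.78297 − 0.78513)/15 = 0.78283

0.783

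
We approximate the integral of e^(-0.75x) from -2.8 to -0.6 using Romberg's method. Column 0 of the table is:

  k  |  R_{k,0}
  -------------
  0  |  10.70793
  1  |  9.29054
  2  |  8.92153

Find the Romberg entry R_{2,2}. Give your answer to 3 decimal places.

Richardson extrapolation on the trapezoidal column (denominator 4−1=3):
R_{1,1} = 9.29054 + (9.29054 − 10.70793)/3 = 8.81808
R_{2,1} = (4·8.92153 − 9.29054) / 3 = 8.79853
R_{2,2} = 8.79853 + (8.79853 − 8.81808)/15 = 8.79723

8.797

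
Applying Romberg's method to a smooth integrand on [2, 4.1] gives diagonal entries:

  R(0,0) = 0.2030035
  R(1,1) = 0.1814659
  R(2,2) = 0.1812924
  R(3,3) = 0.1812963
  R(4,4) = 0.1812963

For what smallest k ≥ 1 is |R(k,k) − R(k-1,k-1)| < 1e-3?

|R(1,1) − R(0,0)| = 0.0215376 ≥ 1e-3
|R(2,2) − R(1,1)| = 0.0001735 < 1e-3

k = 2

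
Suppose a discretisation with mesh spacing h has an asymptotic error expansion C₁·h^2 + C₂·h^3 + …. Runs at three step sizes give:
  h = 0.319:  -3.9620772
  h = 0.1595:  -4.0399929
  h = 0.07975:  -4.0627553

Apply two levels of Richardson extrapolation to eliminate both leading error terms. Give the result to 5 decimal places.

First eliminate the h^2 term (factor 2^2 = 4):
  B₁ = (4·(-4.0399929) − (-3.9620772))/3 = -4.0659648
  B₂ = (4·(-4.0627553) − (-4.0399929))/3 = -4.0703428
Then eliminate the h^3 term (factor 2^3 = 8):
  (8·(-4.0703428) − (-4.0659648))/7 = -4.0709682

-4.07097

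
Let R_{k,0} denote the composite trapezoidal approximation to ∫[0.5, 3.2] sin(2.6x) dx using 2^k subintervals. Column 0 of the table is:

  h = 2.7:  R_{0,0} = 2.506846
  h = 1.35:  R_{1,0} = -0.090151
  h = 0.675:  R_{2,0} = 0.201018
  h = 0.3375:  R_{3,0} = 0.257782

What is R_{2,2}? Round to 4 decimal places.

R_{1,1} = -0.090151 + (-0.090151 − 2.506846)/3 = -0.955817
R_{2,1} = 0.201018 + (0.201018 − (-0.090151))/3 = 0.298074
R_{2,2} = 0.298074 + (0.298074 − (-0.955817))/15 = 0.381667

0.3817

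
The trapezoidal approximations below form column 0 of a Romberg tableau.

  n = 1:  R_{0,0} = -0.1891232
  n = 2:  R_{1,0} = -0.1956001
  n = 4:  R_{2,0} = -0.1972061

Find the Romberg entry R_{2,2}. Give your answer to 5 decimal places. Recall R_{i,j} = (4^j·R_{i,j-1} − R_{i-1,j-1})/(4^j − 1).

Richardson extrapolation on the trapezoidal column (denominator 4−1=3):
R_{1,1} = -0.1956001 + (-0.1956001 − (-0.1891232))/3 = -0.1977591
R_{2,1} = (4·(-0.1972061) − (-0.1956001)) / 3 = -0.1977414
R_{2,2} = -0.1977414 + (-0.1977414 − (-0.1977591))/15 = -0.1977402

-0.19774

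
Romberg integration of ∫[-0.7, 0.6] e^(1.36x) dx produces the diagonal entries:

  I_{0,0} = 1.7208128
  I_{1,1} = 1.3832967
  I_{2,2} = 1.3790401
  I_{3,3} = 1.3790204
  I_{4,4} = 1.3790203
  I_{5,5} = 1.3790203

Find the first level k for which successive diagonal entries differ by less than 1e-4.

|I_{1,1} − I_{0,0}| = 0.3375161 ≥ 1e-4
|I_{2,2} − I_{1,1}| = 0.0042566 ≥ 1e-4
|I_{3,3} − I_{2,2}| = 0.0000197 < 1e-4

k = 3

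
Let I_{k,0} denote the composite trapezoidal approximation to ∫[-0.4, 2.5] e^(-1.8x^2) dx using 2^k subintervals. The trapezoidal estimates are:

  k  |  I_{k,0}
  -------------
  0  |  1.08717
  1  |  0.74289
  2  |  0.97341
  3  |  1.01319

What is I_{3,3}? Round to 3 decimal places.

Richardson extrapolation on the trapezoidal column (denominator 4−1=3):
I_{1,1} = (4·0.74289 − 1.08717) / 3 = 0.62813
I_{2,1} = 0.97341 + (0.97341 − 0.74289)/3 = 1.05025
I_{3,1} = 1.01319 + (1.01319 − 0.97341)/3 = 1.02645
I_{2,2} = (16·1.05025 − 0.62813) / 15 = 1.07839
I_{3,2} = 1.02645 + (1.02645 − 1.05025)/15 = 1.02486
I_{3,3} = (64·1.02486 − 1.07839) / 63 = 1.02401

1.024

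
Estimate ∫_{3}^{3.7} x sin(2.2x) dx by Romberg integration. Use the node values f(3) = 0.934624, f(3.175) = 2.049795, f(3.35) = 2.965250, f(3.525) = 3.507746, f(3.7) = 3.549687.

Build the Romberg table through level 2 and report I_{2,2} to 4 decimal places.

1.9041

I_{0,0} (trapezoid, 1 panel, h=0.7000): 1.569509
I_{1,0} (trapezoid, 2 panels, h=0.3500): 1.822592
I_{2,0} (trapezoid, 4 panels, h=0.1750): 1.883866
I_{1,1} = 1.822592 + (1.822592 − 1.569509)/3 = 1.906953
I_{2,1} = 1.883866 + (1.883866 − 1.822592)/3 = 1.904291
I_{2,2} = 1.904291 + (1.904291 − 1.906953)/15 = 1.904114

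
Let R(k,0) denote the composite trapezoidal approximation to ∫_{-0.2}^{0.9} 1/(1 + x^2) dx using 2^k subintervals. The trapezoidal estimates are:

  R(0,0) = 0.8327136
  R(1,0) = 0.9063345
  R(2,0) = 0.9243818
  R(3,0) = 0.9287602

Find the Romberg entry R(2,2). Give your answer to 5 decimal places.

0.93037

Richardson extrapolation on the trapezoidal column (denominator 4−1=3):
R(1,1) = (4·0.9063345 − 0.8327136) / 3 = 0.9308748
R(2,1) = (4·0.9243818 − 0.9063345) / 3 = 0.9303976
R(2,2) = (16·0.9303976 − 0.9308748) / 15 = 0.9303658
(Column j=1 coincides with Simpson's rule on the same nodes.)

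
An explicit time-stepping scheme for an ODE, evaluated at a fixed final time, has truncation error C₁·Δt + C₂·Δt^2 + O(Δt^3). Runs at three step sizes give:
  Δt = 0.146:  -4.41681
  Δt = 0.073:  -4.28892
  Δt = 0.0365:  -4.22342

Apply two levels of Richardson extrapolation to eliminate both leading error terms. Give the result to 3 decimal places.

-4.157

First eliminate the Δt term (factor 2^1 = 2):
  B₁ = (2·(-4.28892) − (-4.41681))/1 = -4.16103
  B₂ = (2·(-4.22342) − (-4.28892))/1 = -4.15792
Then eliminate the Δt^2 term (factor 2^2 = 4):
  (4·(-4.15792) − (-4.16103))/3 = -4.15688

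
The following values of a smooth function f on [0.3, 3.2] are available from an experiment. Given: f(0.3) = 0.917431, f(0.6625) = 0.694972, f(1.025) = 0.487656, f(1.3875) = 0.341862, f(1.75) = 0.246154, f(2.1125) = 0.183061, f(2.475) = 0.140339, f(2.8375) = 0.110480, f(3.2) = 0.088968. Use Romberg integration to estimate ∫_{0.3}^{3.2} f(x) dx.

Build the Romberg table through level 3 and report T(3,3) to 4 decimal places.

0.9764

T(0,0) (trapezoid, 1 panel, h=2.9000): 1.459279
T(1,0) (trapezoid, 2 panels, h=1.4500): 1.086563
T(2,0) (trapezoid, 4 panels, h=0.7250): 0.998578
T(3,0) (trapezoid, 8 panels, h=0.3625): 0.981550
T(1,1) = 1.086563 + (1.086563 − 1.459279)/3 = 0.962324
T(2,1) = 0.998578 + (0.998578 − 1.086563)/3 = 0.969250
T(3,1) = 0.981550 + (0.981550 − 0.998578)/3 = 0.975874
T(2,2) = 0.969250 + (0.969250 − 0.962324)/15 = 0.969712
T(3,2) = 0.975874 + (0.975874 − 0.969250)/15 = 0.976316
T(3,3) = 0.976316 + (0.976316 − 0.969712)/63 = 0.976421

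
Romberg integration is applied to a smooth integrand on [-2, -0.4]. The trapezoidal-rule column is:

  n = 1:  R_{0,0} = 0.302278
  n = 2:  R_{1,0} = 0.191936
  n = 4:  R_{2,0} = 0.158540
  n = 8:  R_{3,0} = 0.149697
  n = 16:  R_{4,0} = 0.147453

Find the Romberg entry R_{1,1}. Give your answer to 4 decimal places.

R_{1,1} = (4·0.191936 − 0.302278) / 3 = 0.155155

0.1552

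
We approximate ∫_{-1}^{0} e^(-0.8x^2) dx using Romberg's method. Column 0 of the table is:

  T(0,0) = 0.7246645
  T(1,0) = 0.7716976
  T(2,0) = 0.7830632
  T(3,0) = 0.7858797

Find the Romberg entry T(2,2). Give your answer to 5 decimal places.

T(1,1) = 0.7716976 + (0.7716976 − 0.7246645)/3 = 0.7873753
T(2,1) = (4·0.7830632 − 0.7716976) / 3 = 0.7868517
T(2,2) = 0.7868517 + (0.7868517 − 0.7873753)/15 = 0.7868168

0.78682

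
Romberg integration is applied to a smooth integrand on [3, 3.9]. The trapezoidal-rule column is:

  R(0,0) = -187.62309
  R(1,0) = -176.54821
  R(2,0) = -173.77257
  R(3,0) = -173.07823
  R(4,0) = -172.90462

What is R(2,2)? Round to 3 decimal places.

-172.847

Richardson extrapolation on the trapezoidal column (denominator 4−1=3):
R(1,1) = -176.54821 + (-176.54821 − (-187.62309))/3 = -172.85658
R(2,1) = (4·(-173.77257) − (-176.54821)) / 3 = -172.84736
R(2,2) = -172.84736 + (-172.84736 − (-172.85658))/15 = -172.84675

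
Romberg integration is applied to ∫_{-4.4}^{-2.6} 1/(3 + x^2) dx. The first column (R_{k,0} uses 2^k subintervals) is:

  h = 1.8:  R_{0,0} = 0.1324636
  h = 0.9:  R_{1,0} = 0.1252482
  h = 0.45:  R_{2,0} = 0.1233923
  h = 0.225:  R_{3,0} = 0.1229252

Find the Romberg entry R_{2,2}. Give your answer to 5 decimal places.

0.12277

Richardson extrapolation on the trapezoidal column (denominator 4−1=3):
R_{1,1} = (4·0.1252482 − 0.1324636) / 3 = 0.1228431
R_{2,1} = (4·0.1233923 − 0.1252482) / 3 = 0.1227737
R_{2,2} = (16·0.1227737 − 0.1228431) / 15 = 0.1227691
(Column j=1 coincides with Simpson's rule on the same nodes.)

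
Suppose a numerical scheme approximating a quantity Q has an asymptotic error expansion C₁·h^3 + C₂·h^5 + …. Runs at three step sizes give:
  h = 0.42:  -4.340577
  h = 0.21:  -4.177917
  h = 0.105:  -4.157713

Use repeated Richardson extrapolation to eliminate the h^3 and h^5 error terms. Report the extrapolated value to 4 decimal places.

-4.1548

First eliminate the h^3 term (factor 2^3 = 8):
  B₁ = (8·(-4.177917) − (-4.340577))/7 = -4.154680
  B₂ = (8·(-4.157713) − (-4.177917))/7 = -4.154827
Then eliminate the h^5 term (factor 2^5 = 32):
  (32·(-4.154827) − (-4.154680))/31 = -4.154832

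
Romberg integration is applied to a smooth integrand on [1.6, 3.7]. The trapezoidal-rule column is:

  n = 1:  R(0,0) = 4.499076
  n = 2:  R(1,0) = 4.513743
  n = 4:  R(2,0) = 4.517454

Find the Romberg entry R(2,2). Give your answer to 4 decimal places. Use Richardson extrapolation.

4.5187

Richardson extrapolation on the trapezoidal column (denominator 4−1=3):
R(1,1) = 4.513743 + (4.513743 − 4.499076)/3 = 4.518632
R(2,1) = 4.517454 + (4.517454 − 4.513743)/3 = 4.518691
R(2,2) = (16·4.518691 − 4.518632) / 15 = 4.518695
(Column j=1 coincides with Simpson's rule on the same nodes.)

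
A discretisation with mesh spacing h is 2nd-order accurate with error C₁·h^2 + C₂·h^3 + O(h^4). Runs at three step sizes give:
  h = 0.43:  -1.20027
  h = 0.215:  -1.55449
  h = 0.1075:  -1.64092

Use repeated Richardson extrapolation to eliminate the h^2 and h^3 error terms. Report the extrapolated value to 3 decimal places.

First eliminate the h^2 term (factor 2^2 = 4):
  B₁ = (4·(-1.55449) − (-1.20027))/3 = -1.67256
  B₂ = (4·(-1.64092) − (-1.55449))/3 = -1.66973
Then eliminate the h^3 term (factor 2^3 = 8):
  (8·(-1.66973) − (-1.67256))/7 = -1.66933

-1.669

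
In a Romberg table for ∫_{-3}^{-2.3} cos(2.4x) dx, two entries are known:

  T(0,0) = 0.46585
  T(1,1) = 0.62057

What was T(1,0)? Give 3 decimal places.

From T(1,1) = (4·T(1,0) − T(0,0))/3, solve for T(1,0):
4·T(1,0) = 3·0.62057 + 0.46585 = 2.32756
T(1,0) = 0.58189

0.582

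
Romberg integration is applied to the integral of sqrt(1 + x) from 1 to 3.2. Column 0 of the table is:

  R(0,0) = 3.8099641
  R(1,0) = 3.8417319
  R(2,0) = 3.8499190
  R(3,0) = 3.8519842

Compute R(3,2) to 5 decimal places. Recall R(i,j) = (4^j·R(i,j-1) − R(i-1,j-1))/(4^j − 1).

3.85267

R(2,1) = 3.8499190 + (3.8499190 − 3.8417319)/3 = 3.8526480
R(3,1) = (4·3.8519842 − 3.8499190) / 3 = 3.8526726
R(3,2) = 3.8526726 + (3.8526726 − 3.8526480)/15 = 3.8526742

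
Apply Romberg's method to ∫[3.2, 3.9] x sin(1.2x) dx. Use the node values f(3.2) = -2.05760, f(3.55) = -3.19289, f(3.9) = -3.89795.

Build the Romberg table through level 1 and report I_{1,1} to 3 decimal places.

I_{0,0} (trapezoid, 1 panel, h=0.7000): -2.08444
I_{1,0} (trapezoid, 2 panels, h=0.3500): -2.15973
I_{1,1} = -2.15973 + (-2.15973 − (-2.08444))/3 = -2.18483

-2.185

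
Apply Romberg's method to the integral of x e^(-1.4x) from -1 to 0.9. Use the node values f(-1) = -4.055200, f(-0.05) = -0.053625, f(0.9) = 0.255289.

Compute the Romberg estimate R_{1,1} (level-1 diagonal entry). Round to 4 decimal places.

-1.2712

R_{0,0} (trapezoid, 1 panel, h=1.9000): -3.609915
R_{1,0} (trapezoid, 2 panels, h=0.9500): -1.855901
R_{1,1} = -1.855901 + (-1.855901 − (-3.609915))/3 = -1.271230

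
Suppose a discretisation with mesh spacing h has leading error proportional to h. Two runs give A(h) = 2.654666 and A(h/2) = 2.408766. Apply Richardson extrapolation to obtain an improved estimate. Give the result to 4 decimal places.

2.1629

Extrapolated value = (2·A(h/2) − A(h)) / (2 − 1)
= (2·2.408766 − 2.654666) / 1
= 2.162866 / 1 = 2.162866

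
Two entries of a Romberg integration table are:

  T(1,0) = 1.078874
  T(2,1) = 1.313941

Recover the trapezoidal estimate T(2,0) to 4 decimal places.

From T(2,1) = (4·T(2,0) − T(1,0))/3, solve for T(2,0):
4·T(2,0) = 3·1.313941 + 1.078874 = 5.020697
T(2,0) = 1.255174

1.2552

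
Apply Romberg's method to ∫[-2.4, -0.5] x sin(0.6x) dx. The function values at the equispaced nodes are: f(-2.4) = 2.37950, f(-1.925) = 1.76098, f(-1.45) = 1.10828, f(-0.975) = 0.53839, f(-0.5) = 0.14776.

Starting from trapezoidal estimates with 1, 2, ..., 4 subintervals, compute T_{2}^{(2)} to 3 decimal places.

2.208

T_{0}^{(0)} (trapezoid, 1 panel, h=1.9000): 2.40090
T_{1}^{(0)} (trapezoid, 2 panels, h=0.9500): 2.25331
T_{2}^{(0)} (trapezoid, 4 panels, h=0.4750): 2.21886
T_{1}^{(1)} = 2.25331 + (2.25331 − 2.40090)/3 = 2.20411
T_{2}^{(1)} = 2.21886 + (2.21886 − 2.25331)/3 = 2.20738
T_{2}^{(2)} = 2.20738 + (2.20738 − 2.20411)/15 = 2.20760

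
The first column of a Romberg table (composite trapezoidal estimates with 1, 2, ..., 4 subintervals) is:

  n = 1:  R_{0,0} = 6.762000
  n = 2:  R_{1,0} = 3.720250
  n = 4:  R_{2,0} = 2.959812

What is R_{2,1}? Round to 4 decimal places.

2.7063

R_{2,1} = (4·2.959812 − 3.720250) / 3 = 2.706333
(Column j=1 coincides with Simpson's rule on the same nodes.)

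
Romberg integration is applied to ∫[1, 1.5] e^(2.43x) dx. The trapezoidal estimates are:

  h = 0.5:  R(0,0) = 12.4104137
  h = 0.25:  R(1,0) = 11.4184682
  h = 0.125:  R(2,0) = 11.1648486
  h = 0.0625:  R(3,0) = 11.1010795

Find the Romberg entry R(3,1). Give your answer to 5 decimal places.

Richardson extrapolation on the trapezoidal column (denominator 4−1=3):
R(3,1) = 11.1010795 + (11.1010795 − 11.1648486)/3 = 11.0798231
(Column j=1 coincides with Simpson's rule on the same nodes.)

11.07982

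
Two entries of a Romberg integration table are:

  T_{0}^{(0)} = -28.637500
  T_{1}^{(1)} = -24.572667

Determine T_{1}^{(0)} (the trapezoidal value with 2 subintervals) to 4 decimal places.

From T_{1}^{(1)} = (4·T_{1}^{(0)} − T_{0}^{(0)})/3, solve for T_{1}^{(0)}:
4·T_{1}^{(0)} = 3·(-24.572667) + (-28.637500) = -102.355501
T_{1}^{(0)} = -25.588875

-25.5889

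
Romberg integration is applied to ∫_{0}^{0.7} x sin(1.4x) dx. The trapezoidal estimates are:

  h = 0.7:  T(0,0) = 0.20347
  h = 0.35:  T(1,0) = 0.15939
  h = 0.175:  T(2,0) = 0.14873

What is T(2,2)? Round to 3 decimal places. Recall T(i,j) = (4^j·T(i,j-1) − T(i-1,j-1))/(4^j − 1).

0.145

T(1,1) = 0.15939 + (0.15939 − 0.20347)/3 = 0.14470
T(2,1) = (4·0.14873 − 0.15939) / 3 = 0.14518
T(2,2) = 0.14518 + (0.14518 − 0.14470)/15 = 0.14521
(Column j=1 coincides with Simpson's rule on the same nodes.)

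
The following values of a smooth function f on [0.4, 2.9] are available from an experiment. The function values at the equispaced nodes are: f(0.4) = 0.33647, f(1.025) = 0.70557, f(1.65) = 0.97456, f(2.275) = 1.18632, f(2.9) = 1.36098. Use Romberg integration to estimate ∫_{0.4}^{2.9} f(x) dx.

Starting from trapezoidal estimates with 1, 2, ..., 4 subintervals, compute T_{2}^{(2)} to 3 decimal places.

T_{0}^{(0)} (trapezoid, 1 panel, h=2.5000): 2.12181
T_{1}^{(0)} (trapezoid, 2 panels, h=1.2500): 2.27911
T_{2}^{(0)} (trapezoid, 4 panels, h=0.6250): 2.32198
T_{1}^{(1)} = 2.27911 + (2.27911 − 2.12181)/3 = 2.33154
T_{2}^{(1)} = 2.32198 + (2.32198 − 2.27911)/3 = 2.33627
T_{2}^{(2)} = 2.33627 + (2.33627 − 2.33154)/15 = 2.33659

2.337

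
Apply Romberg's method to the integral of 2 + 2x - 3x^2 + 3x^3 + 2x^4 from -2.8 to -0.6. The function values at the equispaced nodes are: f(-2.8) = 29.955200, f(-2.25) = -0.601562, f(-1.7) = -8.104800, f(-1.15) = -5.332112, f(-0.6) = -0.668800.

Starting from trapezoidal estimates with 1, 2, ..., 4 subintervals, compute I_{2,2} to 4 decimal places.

-2.0076

I_{0,0} (trapezoid, 1 panel, h=2.2000): 32.215040
I_{1,0} (trapezoid, 2 panels, h=1.1000): 7.192240
I_{2,0} (trapezoid, 4 panels, h=0.5500): 0.332599
I_{1,1} = 7.192240 + (7.192240 − 32.215040)/3 = -1.148693
I_{2,1} = 0.332599 + (0.332599 − 7.192240)/3 = -1.953948
I_{2,2} = -1.953948 + (-1.953948 − (-1.148693))/15 = -2.007632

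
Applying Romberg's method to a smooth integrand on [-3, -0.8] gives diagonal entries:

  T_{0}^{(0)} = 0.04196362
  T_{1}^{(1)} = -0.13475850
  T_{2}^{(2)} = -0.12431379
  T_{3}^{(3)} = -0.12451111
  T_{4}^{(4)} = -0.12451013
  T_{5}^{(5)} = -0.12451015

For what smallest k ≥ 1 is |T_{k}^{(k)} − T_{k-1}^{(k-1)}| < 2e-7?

|T_{1}^{(1)} − T_{0}^{(0)}| = 0.17672212 ≥ 2e-7
|T_{2}^{(2)} − T_{1}^{(1)}| = 0.01044471 ≥ 2e-7
|T_{3}^{(3)} − T_{2}^{(2)}| = 0.00019732 ≥ 2e-7
|T_{4}^{(4)} − T_{3}^{(3)}| = 0.00000098 ≥ 2e-7
|T_{5}^{(5)} − T_{4}^{(4)}| = 0.00000002 < 2e-7

k = 5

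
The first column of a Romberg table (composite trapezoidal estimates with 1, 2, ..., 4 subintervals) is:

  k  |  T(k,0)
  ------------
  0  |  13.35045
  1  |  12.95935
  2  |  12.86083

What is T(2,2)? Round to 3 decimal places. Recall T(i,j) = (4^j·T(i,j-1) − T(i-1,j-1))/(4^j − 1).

Richardson extrapolation on the trapezoidal column (denominator 4−1=3):
T(1,1) = (4·12.95935 − 13.35045) / 3 = 12.82898
T(2,1) = 12.86083 + (12.86083 − 12.95935)/3 = 12.82799
T(2,2) = (16·12.82799 − 12.82898) / 15 = 12.82792

12.828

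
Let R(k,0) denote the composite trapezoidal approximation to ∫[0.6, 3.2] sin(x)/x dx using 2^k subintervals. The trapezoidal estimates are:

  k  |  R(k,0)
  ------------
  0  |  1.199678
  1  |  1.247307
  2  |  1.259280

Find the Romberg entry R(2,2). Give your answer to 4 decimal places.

Richardson extrapolation on the trapezoidal column (denominator 4−1=3):
R(1,1) = (4·1.247307 − 1.199678) / 3 = 1.263183
R(2,1) = (4·1.259280 − 1.247307) / 3 = 1.263271
R(2,2) = (16·1.263271 − 1.263183) / 15 = 1.263277
(Column j=1 coincides with Simpson's rule on the same nodes.)

1.2633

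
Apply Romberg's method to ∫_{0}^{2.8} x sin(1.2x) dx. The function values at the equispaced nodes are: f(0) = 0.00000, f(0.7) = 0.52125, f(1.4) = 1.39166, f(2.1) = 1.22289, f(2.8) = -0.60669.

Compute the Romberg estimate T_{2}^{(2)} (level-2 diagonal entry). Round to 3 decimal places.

2.124

T_{0}^{(0)} (trapezoid, 1 panel, h=2.8000): -0.84937
T_{1}^{(0)} (trapezoid, 2 panels, h=1.4000): 1.52364
T_{2}^{(0)} (trapezoid, 4 panels, h=0.7000): 1.98272
T_{1}^{(1)} = 1.52364 + (1.52364 − (-0.84937))/3 = 2.31464
T_{2}^{(1)} = 1.98272 + (1.98272 − 1.52364)/3 = 2.13575
T_{2}^{(2)} = 2.13575 + (2.13575 − 2.31464)/15 = 2.12382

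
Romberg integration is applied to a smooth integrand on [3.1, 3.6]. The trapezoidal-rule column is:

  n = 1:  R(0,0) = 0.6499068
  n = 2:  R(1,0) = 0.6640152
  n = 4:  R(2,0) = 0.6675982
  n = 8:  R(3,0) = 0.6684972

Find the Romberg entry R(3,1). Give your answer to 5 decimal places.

Richardson extrapolation on the trapezoidal column (denominator 4−1=3):
R(3,1) = 0.6684972 + (0.6684972 − 0.6675982)/3 = 0.6687969

0.66880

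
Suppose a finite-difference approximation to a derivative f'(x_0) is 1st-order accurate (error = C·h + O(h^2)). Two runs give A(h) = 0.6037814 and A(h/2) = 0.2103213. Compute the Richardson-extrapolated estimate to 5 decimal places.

Extrapolated value = (2·A(h/2) − A(h)) / (2 − 1)
= (2·0.2103213 − 0.6037814) / 1
= -0.1831388 / 1 = -0.1831388

-0.18314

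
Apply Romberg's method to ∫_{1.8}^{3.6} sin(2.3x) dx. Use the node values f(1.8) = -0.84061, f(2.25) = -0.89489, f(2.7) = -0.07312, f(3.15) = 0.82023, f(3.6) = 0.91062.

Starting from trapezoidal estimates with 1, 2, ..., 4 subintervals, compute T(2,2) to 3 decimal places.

T(0,0) (trapezoid, 1 panel, h=1.8000): 0.06301
T(1,0) (trapezoid, 2 panels, h=0.9000): -0.03430
T(2,0) (trapezoid, 4 panels, h=0.4500): -0.05075
T(1,1) = -0.03430 + (-0.03430 − 0.06301)/3 = -0.06674
T(2,1) = -0.05075 + (-0.05075 − (-0.03430))/3 = -0.05623
T(2,2) = -0.05623 + (-0.05623 − (-0.06674))/15 = -0.05553

-0.056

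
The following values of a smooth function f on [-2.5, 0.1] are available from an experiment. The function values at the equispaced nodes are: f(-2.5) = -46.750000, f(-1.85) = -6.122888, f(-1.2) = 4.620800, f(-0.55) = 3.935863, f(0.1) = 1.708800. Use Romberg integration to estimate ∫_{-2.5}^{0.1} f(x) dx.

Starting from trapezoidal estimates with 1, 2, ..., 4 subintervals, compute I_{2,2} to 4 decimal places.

-9.5282

I_{0,0} (trapezoid, 1 panel, h=2.6000): -58.553560
I_{1,0} (trapezoid, 2 panels, h=1.3000): -23.269740
I_{2,0} (trapezoid, 4 panels, h=0.6500): -13.056436
I_{1,1} = -23.269740 + (-23.269740 − (-58.553560))/3 = -11.508467
I_{2,1} = -13.056436 + (-13.056436 − (-23.269740))/3 = -9.652001
I_{2,2} = -9.652001 + (-9.652001 − (-11.508467))/15 = -9.528237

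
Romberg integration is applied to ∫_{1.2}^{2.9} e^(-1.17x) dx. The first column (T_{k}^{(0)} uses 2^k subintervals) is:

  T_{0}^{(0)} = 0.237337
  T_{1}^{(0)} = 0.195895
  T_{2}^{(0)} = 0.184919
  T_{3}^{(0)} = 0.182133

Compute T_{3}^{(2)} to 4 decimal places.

0.1812

Richardson extrapolation on the trapezoidal column (denominator 4−1=3):
T_{2}^{(1)} = 0.184919 + (0.184919 − 0.195895)/3 = 0.181260
T_{3}^{(1)} = (4·0.182133 − 0.184919) / 3 = 0.181204
T_{3}^{(2)} = (16·0.181204 − 0.181260) / 15 = 0.181200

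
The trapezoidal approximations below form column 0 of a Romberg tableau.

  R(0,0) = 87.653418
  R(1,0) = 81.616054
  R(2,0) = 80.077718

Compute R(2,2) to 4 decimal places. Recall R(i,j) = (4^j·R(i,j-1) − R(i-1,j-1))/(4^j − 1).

79.5624

R(1,1) = (4·81.616054 − 87.653418) / 3 = 79.603599
R(2,1) = (4·80.077718 − 81.616054) / 3 = 79.564939
R(2,2) = 79.564939 + (79.564939 − 79.603599)/15 = 79.562362
(Column j=1 coincides with Simpson's rule on the same nodes.)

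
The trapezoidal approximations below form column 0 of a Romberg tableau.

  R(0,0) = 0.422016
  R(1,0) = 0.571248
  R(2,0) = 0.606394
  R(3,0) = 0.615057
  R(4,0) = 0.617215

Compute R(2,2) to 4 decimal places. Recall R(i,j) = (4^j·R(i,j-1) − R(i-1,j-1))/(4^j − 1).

Richardson extrapolation on the trapezoidal column (denominator 4−1=3):
R(1,1) = (4·0.571248 − 0.422016) / 3 = 0.620992
R(2,1) = (4·0.606394 − 0.571248) / 3 = 0.618109
R(2,2) = (16·0.618109 − 0.620992) / 15 = 0.617917

0.6179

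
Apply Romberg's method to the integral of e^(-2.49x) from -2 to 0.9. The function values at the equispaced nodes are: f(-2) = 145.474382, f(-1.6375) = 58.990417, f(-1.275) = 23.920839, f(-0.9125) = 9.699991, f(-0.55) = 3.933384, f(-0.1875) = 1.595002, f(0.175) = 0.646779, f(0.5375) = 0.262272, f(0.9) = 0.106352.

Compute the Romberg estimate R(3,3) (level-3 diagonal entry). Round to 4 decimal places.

58.4064

R(0,0) (trapezoid, 1 panel, h=2.9000): 211.092064
R(1,0) (trapezoid, 2 panels, h=1.4500): 111.249439
R(2,0) (trapezoid, 4 panels, h=0.7250): 73.436243
R(3,0) (trapezoid, 8 panels, h=0.3625): 62.291656
R(1,1) = 111.249439 + (111.249439 − 211.092064)/3 = 77.968564
R(2,1) = 73.436243 + (73.436243 − 111.249439)/3 = 60.831844
R(3,1) = 62.291656 + (62.291656 − 73.436243)/3 = 58.576794
R(2,2) = 60.831844 + (60.831844 − 77.968564)/15 = 59.689396
R(3,2) = 58.576794 + (58.576794 − 60.831844)/15 = 58.426457
R(3,3) = 58.426457 + (58.426457 − 59.689396)/63 = 58.406410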